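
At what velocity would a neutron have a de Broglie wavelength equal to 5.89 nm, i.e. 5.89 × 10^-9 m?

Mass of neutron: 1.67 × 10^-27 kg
6.74 × 10^1 m/s

From λ = h/(mv), solve for v:

v = h/(mλ)
v = (6.626 × 10^-34 J·s) / (1.67 × 10^-27 kg × 5.89 × 10^-9 m)
v = 6.74 × 10^1 m/s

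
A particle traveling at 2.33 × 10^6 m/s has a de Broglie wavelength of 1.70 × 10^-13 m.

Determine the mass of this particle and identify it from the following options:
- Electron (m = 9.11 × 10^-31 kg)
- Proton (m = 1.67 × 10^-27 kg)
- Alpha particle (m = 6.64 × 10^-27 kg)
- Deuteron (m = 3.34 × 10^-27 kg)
The particle is a proton.

From λ = h/(mv), solve for mass:

m = h/(λv)
m = (6.626 × 10^-34 J·s) / (1.70 × 10^-13 m × 2.33 × 10^6 m/s)
m = 1.67 × 10^-27 kg

Comparing with the listed masses, this is closest to a proton.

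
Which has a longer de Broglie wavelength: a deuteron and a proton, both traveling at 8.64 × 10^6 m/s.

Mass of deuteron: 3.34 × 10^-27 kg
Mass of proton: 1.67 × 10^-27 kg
The proton has the longer wavelength.

Using λ = h/(mv), since both particles have the same velocity, the wavelength depends only on mass.

For deuteron: λ₁ = h/(m₁v) = 2.30 × 10^-14 m
For proton: λ₂ = h/(m₂v) = 4.59 × 10^-14 m

Since λ ∝ 1/m at constant velocity, the lighter particle has the longer wavelength.

The proton has the longer de Broglie wavelength.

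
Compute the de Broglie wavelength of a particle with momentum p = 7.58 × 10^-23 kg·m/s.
8.74 × 10^-12 m

Using the de Broglie relation λ = h/p:

λ = h/p
λ = (6.626 × 10^-34 J·s) / (7.58 × 10^-23 kg·m/s)
λ = 8.74 × 10^-12 m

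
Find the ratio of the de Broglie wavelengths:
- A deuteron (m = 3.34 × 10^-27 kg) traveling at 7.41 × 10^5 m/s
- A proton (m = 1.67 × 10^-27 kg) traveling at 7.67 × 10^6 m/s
λ₁/λ₂ = 5.18

Using λ = h/(mv):

λ₁ = h/(m₁v₁) = 2.68 × 10^-13 m
λ₂ = h/(m₂v₂) = 5.17 × 10^-14 m

Ratio λ₁/λ₂ = (m₂v₂)/(m₁v₁)
         = (1.67 × 10^-27 kg × 7.67 × 10^6 m/s) / (3.34 × 10^-27 kg × 7.41 × 10^5 m/s)
         = 5.18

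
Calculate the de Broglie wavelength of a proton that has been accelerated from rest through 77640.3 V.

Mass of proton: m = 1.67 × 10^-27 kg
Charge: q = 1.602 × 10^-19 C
1.03 × 10^-13 m

When a particle is accelerated through voltage V, it gains kinetic energy KE = qV.

The de Broglie wavelength is then λ = h/√(2mqV):

λ = h/√(2mqV)
λ = (6.626 × 10^-34 J·s) / √(2 × 1.67 × 10^-27 kg × 1.602 × 10^-19 C × 77640.3 V)
λ = 1.03 × 10^-13 m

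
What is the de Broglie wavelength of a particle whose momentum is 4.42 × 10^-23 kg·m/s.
1.50 × 10^-11 m

Using the de Broglie relation λ = h/p:

λ = h/p
λ = (6.626 × 10^-34 J·s) / (4.42 × 10^-23 kg·m/s)
λ = 1.50 × 10^-11 m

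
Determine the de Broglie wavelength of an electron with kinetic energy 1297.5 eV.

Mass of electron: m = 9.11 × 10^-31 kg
3.40 × 10^-11 m

Using λ = h/√(2mKE):

First convert KE to Joules: KE = 1297.5 eV = 2.079 × 10^-16 J

λ = h/√(2mKE)
λ = (6.626 × 10^-34 J·s) / √(2 × 9.11 × 10^-31 kg × 2.079 × 10^-16 J)
λ = 3.40 × 10^-11 m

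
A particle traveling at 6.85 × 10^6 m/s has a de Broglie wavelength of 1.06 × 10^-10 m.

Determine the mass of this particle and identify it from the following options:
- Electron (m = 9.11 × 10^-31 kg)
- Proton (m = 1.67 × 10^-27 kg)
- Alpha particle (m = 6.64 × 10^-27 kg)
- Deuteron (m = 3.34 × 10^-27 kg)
The particle is an electron.

From λ = h/(mv), solve for mass:

m = h/(λv)
m = (6.626 × 10^-34 J·s) / (1.06 × 10^-10 m × 6.85 × 10^6 m/s)
m = 9.13 × 10^-31 kg

Comparing with the listed masses, this is closest to an electron.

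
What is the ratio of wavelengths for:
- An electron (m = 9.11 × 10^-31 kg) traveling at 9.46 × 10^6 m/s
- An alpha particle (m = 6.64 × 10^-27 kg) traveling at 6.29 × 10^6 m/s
λ₁/λ₂ = 4.85 × 10^3

Using λ = h/(mv):

λ₁ = h/(m₁v₁) = 7.69 × 10^-11 m
λ₂ = h/(m₂v₂) = 1.59 × 10^-14 m

Ratio λ₁/λ₂ = (m₂v₂)/(m₁v₁)
         = (6.64 × 10^-27 kg × 6.29 × 10^6 m/s) / (9.11 × 10^-31 kg × 9.46 × 10^6 m/s)
         = 4.85 × 10^3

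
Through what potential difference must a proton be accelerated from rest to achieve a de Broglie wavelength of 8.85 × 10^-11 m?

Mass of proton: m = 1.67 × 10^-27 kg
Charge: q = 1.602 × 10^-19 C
1.05 × 10^-1 V

From λ = h/√(2mqV), we solve for V:

λ² = h²/(2mqV)
V = h²/(2mqλ²)
V = (6.626 × 10^-34 J·s)² / (2 × 1.67 × 10^-27 kg × 1.602 × 10^-19 C × (8.85 × 10^-11 m)²)
V = 1.05 × 10^-1 V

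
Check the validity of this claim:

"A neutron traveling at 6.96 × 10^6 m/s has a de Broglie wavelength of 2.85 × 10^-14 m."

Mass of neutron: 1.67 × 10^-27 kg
False

The claim is incorrect.

Using λ = h/(mv):
λ = (6.626 × 10^-34 J·s) / (1.67 × 10^-27 kg × 6.96 × 10^6 m/s)
λ = 5.70 × 10^-14 m

The actual wavelength differs from the claimed 2.85 × 10^-14 m.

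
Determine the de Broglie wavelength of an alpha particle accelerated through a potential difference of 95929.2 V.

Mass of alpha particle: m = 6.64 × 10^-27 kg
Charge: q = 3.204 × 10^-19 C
3.28 × 10^-14 m

When a particle is accelerated through voltage V, it gains kinetic energy KE = qV.

The de Broglie wavelength is then λ = h/√(2mqV):

λ = h/√(2mqV)
λ = (6.626 × 10^-34 J·s) / √(2 × 6.64 × 10^-27 kg × 3.204 × 10^-19 C × 95929.2 V)
λ = 3.28 × 10^-14 m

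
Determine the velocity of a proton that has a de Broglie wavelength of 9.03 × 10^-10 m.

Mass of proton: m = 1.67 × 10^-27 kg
4.39 × 10^2 m/s

From the de Broglie relation λ = h/(mv), we solve for v:

v = h/(mλ)
v = (6.626 × 10^-34 J·s) / (1.67 × 10^-27 kg × 9.03 × 10^-10 m)
v = 4.39 × 10^2 m/s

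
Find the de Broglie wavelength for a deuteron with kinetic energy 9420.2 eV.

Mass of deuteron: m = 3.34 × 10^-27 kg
2.09 × 10^-13 m

Using λ = h/√(2mKE):

First convert KE to Joules: KE = 9420.2 eV = 1.509 × 10^-15 J

λ = h/√(2mKE)
λ = (6.626 × 10^-34 J·s) / √(2 × 3.34 × 10^-27 kg × 1.509 × 10^-15 J)
λ = 2.09 × 10^-13 m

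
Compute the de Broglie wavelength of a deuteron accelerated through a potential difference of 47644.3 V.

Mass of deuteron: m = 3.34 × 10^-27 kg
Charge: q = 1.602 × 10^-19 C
9.28 × 10^-14 m

When a particle is accelerated through voltage V, it gains kinetic energy KE = qV.

The de Broglie wavelength is then λ = h/√(2mqV):

λ = h/√(2mqV)
λ = (6.626 × 10^-34 J·s) / √(2 × 3.34 × 10^-27 kg × 1.602 × 10^-19 C × 47644.3 V)
λ = 9.28 × 10^-14 m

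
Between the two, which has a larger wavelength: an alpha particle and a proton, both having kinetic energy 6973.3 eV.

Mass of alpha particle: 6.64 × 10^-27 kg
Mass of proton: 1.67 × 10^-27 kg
The proton has the longer wavelength.

Using λ = h/√(2mKE):

For alpha particle: λ₁ = h/√(2m₁KE) = 1.72 × 10^-13 m
For proton: λ₂ = h/√(2m₂KE) = 3.43 × 10^-13 m

Since λ ∝ 1/√m at constant kinetic energy, the lighter particle has the longer wavelength.

The proton has the longer de Broglie wavelength.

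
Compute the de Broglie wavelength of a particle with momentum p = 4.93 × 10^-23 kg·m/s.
1.34 × 10^-11 m

Using the de Broglie relation λ = h/p:

λ = h/p
λ = (6.626 × 10^-34 J·s) / (4.93 × 10^-23 kg·m/s)
λ = 1.34 × 10^-11 m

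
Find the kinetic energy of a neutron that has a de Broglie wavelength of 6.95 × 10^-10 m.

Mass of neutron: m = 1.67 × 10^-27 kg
2.72 × 10^-22 J (or 1.70 × 10^-3 eV)

From λ = h/√(2mKE), we solve for KE:

λ² = h²/(2mKE)
KE = h²/(2mλ²)
KE = (6.626 × 10^-34 J·s)² / (2 × 1.67 × 10^-27 kg × (6.95 × 10^-10 m)²)
KE = 2.72 × 10^-22 J
KE = 1.70 × 10^-3 eV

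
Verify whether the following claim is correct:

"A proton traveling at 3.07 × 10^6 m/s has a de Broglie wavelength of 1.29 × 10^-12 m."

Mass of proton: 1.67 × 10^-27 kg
False

The claim is incorrect.

Using λ = h/(mv):
λ = (6.626 × 10^-34 J·s) / (1.67 × 10^-27 kg × 3.07 × 10^6 m/s)
λ = 1.29 × 10^-13 m

The actual wavelength differs from the claimed 1.29 × 10^-12 m.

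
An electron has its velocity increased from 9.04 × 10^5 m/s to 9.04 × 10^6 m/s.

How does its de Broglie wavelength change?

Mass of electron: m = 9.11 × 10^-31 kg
The wavelength decreases by a factor of 10.

Using λ = h/(mv):

Initial wavelength: λ₁ = h/(mv₁) = 8.05 × 10^-10 m
Final wavelength: λ₂ = h/(mv₂) = 8.05 × 10^-11 m

Since λ ∝ 1/v, when velocity increases by a factor of 10, the wavelength decreases by a factor of 10.

λ₂/λ₁ = v₁/v₂ = 1/10

The wavelength decreases by a factor of 10.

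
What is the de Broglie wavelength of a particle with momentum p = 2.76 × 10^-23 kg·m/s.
2.40 × 10^-11 m

Using the de Broglie relation λ = h/p:

λ = h/p
λ = (6.626 × 10^-34 J·s) / (2.76 × 10^-23 kg·m/s)
λ = 2.40 × 10^-11 m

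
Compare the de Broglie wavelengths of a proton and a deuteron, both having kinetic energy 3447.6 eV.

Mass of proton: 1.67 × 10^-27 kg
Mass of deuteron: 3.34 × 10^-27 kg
The proton has the longer wavelength.

Using λ = h/√(2mKE):

For proton: λ₁ = h/√(2m₁KE) = 4.88 × 10^-13 m
For deuteron: λ₂ = h/√(2m₂KE) = 3.45 × 10^-13 m

Since λ ∝ 1/√m at constant kinetic energy, the lighter particle has the longer wavelength.

The proton has the longer de Broglie wavelength.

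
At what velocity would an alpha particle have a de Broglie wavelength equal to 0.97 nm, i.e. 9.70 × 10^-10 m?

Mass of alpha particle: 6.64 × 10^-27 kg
1.03 × 10^2 m/s

From λ = h/(mv), solve for v:

v = h/(mλ)
v = (6.626 × 10^-34 J·s) / (6.64 × 10^-27 kg × 9.70 × 10^-10 m)
v = 1.03 × 10^2 m/s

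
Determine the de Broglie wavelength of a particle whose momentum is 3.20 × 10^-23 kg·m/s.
2.07 × 10^-11 m

Using the de Broglie relation λ = h/p:

λ = h/p
λ = (6.626 × 10^-34 J·s) / (3.20 × 10^-23 kg·m/s)
λ = 2.07 × 10^-11 m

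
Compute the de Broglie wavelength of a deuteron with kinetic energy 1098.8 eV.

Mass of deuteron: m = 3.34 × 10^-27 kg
6.11 × 10^-13 m

Using λ = h/√(2mKE):

First convert KE to Joules: KE = 1098.8 eV = 1.760 × 10^-16 J

λ = h/√(2mKE)
λ = (6.626 × 10^-34 J·s) / √(2 × 3.34 × 10^-27 kg × 1.760 × 10^-16 J)
λ = 6.11 × 10^-13 m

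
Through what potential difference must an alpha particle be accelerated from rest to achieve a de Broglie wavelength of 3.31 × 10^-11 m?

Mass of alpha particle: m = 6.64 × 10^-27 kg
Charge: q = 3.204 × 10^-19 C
9.42 × 10^-2 V

From λ = h/√(2mqV), we solve for V:

λ² = h²/(2mqV)
V = h²/(2mqλ²)
V = (6.626 × 10^-34 J·s)² / (2 × 6.64 × 10^-27 kg × 3.204 × 10^-19 C × (3.31 × 10^-11 m)²)
V = 9.42 × 10^-2 V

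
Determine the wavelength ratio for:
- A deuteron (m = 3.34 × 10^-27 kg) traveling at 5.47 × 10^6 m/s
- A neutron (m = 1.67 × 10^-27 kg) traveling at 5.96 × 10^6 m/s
λ₁/λ₂ = 0.545

Using λ = h/(mv):

λ₁ = h/(m₁v₁) = 3.63 × 10^-14 m
λ₂ = h/(m₂v₂) = 6.66 × 10^-14 m

Ratio λ₁/λ₂ = (m₂v₂)/(m₁v₁)
         = (1.67 × 10^-27 kg × 5.96 × 10^6 m/s) / (3.34 × 10^-27 kg × 5.47 × 10^6 m/s)
         = 0.545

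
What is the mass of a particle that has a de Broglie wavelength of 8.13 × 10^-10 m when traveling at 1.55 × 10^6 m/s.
5.26 × 10^-31 kg

From the de Broglie relation λ = h/(mv), we solve for m:

m = h/(λv)
m = (6.626 × 10^-34 J·s) / (8.13 × 10^-10 m × 1.55 × 10^6 m/s)
m = 5.26 × 10^-31 kg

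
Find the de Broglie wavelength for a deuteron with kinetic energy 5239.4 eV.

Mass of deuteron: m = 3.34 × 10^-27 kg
2.80 × 10^-13 m

Using λ = h/√(2mKE):

First convert KE to Joules: KE = 5239.4 eV = 8.394 × 10^-16 J

λ = h/√(2mKE)
λ = (6.626 × 10^-34 J·s) / √(2 × 3.34 × 10^-27 kg × 8.394 × 10^-16 J)
λ = 2.80 × 10^-13 m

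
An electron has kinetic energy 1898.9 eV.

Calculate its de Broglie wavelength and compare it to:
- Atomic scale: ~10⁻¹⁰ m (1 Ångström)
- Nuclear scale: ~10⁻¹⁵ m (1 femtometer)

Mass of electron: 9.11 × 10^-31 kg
λ = 2.81 × 10^-11 m, which is between nuclear and atomic scales.

Using λ = h/√(2mKE):

KE = 1898.9 eV = 3.042 × 10^-16 J

λ = h/√(2mKE)
λ = (6.626 × 10^-34 J·s) / √(2 × 9.11 × 10^-31 kg × 3.042 × 10^-16 J)
λ = 2.81 × 10^-11 m

Comparison:
- Atomic scale (10⁻¹⁰ m): λ is 0.28× this size
- Nuclear scale (10⁻¹⁵ m): λ is 2.8e+04× this size

The wavelength is between nuclear and atomic scales.

This wavelength is appropriate for probing atomic structure but too large for nuclear physics experiments.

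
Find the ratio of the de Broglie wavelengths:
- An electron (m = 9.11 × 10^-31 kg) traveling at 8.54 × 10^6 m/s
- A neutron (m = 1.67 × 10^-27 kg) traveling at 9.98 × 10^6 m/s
λ₁/λ₂ = 2.14 × 10^3

Using λ = h/(mv):

λ₁ = h/(m₁v₁) = 8.52 × 10^-11 m
λ₂ = h/(m₂v₂) = 3.98 × 10^-14 m

Ratio λ₁/λ₂ = (m₂v₂)/(m₁v₁)
         = (1.67 × 10^-27 kg × 9.98 × 10^6 m/s) / (9.11 × 10^-31 kg × 8.54 × 10^6 m/s)
         = 2.14 × 10^3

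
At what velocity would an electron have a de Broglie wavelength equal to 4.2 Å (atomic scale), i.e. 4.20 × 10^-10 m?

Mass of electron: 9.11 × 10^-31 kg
1.73 × 10^6 m/s

From λ = h/(mv), solve for v:

v = h/(mλ)
v = (6.626 × 10^-34 J·s) / (9.11 × 10^-31 kg × 4.20 × 10^-10 m)
v = 1.73 × 10^6 m/s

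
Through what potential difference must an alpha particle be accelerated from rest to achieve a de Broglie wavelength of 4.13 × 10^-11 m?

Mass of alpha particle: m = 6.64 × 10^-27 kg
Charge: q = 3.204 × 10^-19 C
6.05 × 10^-2 V

From λ = h/√(2mqV), we solve for V:

λ² = h²/(2mqV)
V = h²/(2mqλ²)
V = (6.626 × 10^-34 J·s)² / (2 × 6.64 × 10^-27 kg × 3.204 × 10^-19 C × (4.13 × 10^-11 m)²)
V = 6.05 × 10^-2 V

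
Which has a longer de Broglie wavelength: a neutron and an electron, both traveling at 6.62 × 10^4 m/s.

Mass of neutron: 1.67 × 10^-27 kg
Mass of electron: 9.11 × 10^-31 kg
The electron has the longer wavelength.

Using λ = h/(mv), since both particles have the same velocity, the wavelength depends only on mass.

For neutron: λ₁ = h/(m₁v) = 5.99 × 10^-12 m
For electron: λ₂ = h/(m₂v) = 1.10 × 10^-8 m

Since λ ∝ 1/m at constant velocity, the lighter particle has the longer wavelength.

The electron has the longer de Broglie wavelength.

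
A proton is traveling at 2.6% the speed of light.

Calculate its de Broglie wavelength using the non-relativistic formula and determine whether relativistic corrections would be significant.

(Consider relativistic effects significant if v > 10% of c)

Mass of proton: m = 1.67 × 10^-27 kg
No, relativistic corrections are not needed.

Using the non-relativistic de Broglie formula λ = h/(mv):

v = 2.6% × c = 7.795 × 10^6 m/s

λ = h/(mv)
λ = (6.626 × 10^-34 J·s) / (1.67 × 10^-27 kg × 7.795 × 10^6 m/s)
λ = 5.09 × 10^-14 m

Since v = 2.6% of c < 10% of c, relativistic corrections are NOT significant and this non-relativistic result is a good approximation.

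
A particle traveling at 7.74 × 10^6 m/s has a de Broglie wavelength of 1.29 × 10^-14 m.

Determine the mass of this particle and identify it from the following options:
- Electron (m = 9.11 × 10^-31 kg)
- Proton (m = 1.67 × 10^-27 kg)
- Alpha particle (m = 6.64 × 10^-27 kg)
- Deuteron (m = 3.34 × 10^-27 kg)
The particle is an alpha particle.

From λ = h/(mv), solve for mass:

m = h/(λv)
m = (6.626 × 10^-34 J·s) / (1.29 × 10^-14 m × 7.74 × 10^6 m/s)
m = 6.64 × 10^-27 kg

Comparing with the listed masses, this is closest to an alpha particle.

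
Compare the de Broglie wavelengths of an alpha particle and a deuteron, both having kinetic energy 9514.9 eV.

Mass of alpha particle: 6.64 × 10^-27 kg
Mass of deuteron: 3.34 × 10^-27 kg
The deuteron has the longer wavelength.

Using λ = h/√(2mKE):

For alpha particle: λ₁ = h/√(2m₁KE) = 1.47 × 10^-13 m
For deuteron: λ₂ = h/√(2m₂KE) = 2.08 × 10^-13 m

Since λ ∝ 1/√m at constant kinetic energy, the lighter particle has the longer wavelength.

The deuteron has the longer de Broglie wavelength.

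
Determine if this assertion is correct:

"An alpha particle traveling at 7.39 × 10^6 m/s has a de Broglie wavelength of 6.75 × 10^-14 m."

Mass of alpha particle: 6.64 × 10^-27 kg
False

The claim is incorrect.

Using λ = h/(mv):
λ = (6.626 × 10^-34 J·s) / (6.64 × 10^-27 kg × 7.39 × 10^6 m/s)
λ = 1.35 × 10^-14 m

The actual wavelength differs from the claimed 6.75 × 10^-14 m.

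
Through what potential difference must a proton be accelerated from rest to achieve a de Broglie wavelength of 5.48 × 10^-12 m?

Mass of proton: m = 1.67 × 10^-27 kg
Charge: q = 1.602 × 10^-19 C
27.3 V

From λ = h/√(2mqV), we solve for V:

λ² = h²/(2mqV)
V = h²/(2mqλ²)
V = (6.626 × 10^-34 J·s)² / (2 × 1.67 × 10^-27 kg × 1.602 × 10^-19 C × (5.48 × 10^-12 m)²)
V = 27.3 V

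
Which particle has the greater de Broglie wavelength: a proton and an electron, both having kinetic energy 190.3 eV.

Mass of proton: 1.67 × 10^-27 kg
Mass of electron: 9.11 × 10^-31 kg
The electron has the longer wavelength.

Using λ = h/√(2mKE):

For proton: λ₁ = h/√(2m₁KE) = 2.08 × 10^-12 m
For electron: λ₂ = h/√(2m₂KE) = 8.89 × 10^-11 m

Since λ ∝ 1/√m at constant kinetic energy, the lighter particle has the longer wavelength.

The electron has the longer de Broglie wavelength.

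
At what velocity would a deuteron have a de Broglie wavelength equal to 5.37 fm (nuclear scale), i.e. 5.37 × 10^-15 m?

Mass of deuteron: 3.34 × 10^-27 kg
3.69 × 10^7 m/s

From λ = h/(mv), solve for v:

v = h/(mλ)
v = (6.626 × 10^-34 J·s) / (3.34 × 10^-27 kg × 5.37 × 10^-15 m)
v = 3.69 × 10^7 m/s

Note: This velocity is 12.3% of the speed of light, so relativistic corrections would be needed for a more accurate calculation.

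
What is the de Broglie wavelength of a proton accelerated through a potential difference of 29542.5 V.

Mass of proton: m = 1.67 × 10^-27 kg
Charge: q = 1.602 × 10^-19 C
1.67 × 10^-13 m

When a particle is accelerated through voltage V, it gains kinetic energy KE = qV.

The de Broglie wavelength is then λ = h/√(2mqV):

λ = h/√(2mqV)
λ = (6.626 × 10^-34 J·s) / √(2 × 1.67 × 10^-27 kg × 1.602 × 10^-19 C × 29542.5 V)
λ = 1.67 × 10^-13 m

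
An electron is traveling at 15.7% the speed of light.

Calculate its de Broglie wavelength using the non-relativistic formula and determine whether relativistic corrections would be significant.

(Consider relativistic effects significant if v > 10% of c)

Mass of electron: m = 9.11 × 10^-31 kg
Yes, relativistic corrections are needed.

Using the non-relativistic de Broglie formula λ = h/(mv):

v = 15.7% × c = 4.707 × 10^7 m/s

λ = h/(mv)
λ = (6.626 × 10^-34 J·s) / (9.11 × 10^-31 kg × 4.707 × 10^7 m/s)
λ = 1.55 × 10^-11 m

Since v = 15.7% of c > 10% of c, relativistic corrections ARE significant and the actual wavelength would differ from this non-relativistic estimate.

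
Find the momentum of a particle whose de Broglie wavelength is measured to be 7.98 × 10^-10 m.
8.30 × 10^-25 kg·m/s

From the de Broglie relation λ = h/p, we solve for p:

p = h/λ
p = (6.626 × 10^-34 J·s) / (7.98 × 10^-10 m)
p = 8.30 × 10^-25 kg·m/s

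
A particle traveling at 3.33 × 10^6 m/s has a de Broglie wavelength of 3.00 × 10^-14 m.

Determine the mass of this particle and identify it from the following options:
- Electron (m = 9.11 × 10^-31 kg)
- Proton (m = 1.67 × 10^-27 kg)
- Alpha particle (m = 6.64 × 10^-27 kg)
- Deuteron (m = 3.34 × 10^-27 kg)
The particle is an alpha particle.

From λ = h/(mv), solve for mass:

m = h/(λv)
m = (6.626 × 10^-34 J·s) / (3.00 × 10^-14 m × 3.33 × 10^6 m/s)
m = 6.63 × 10^-27 kg

Comparing with the listed masses, this is closest to an alpha particle.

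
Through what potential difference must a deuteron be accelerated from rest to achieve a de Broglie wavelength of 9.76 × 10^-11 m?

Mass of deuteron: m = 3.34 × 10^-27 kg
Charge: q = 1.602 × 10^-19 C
4.31 × 10^-2 V

From λ = h/√(2mqV), we solve for V:

λ² = h²/(2mqV)
V = h²/(2mqλ²)
V = (6.626 × 10^-34 J·s)² / (2 × 3.34 × 10^-27 kg × 1.602 × 10^-19 C × (9.76 × 10^-11 m)²)
V = 4.31 × 10^-2 V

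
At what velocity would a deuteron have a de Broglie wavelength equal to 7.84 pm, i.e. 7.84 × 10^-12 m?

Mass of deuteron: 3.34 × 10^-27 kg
2.53 × 10^4 m/s

From λ = h/(mv), solve for v:

v = h/(mλ)
v = (6.626 × 10^-34 J·s) / (3.34 × 10^-27 kg × 7.84 × 10^-12 m)
v = 2.53 × 10^4 m/s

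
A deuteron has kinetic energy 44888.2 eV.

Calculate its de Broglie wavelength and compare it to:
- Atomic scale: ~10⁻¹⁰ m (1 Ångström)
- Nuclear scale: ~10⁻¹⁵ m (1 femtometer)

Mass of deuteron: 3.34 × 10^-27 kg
λ = 9.56 × 10^-14 m, which is between nuclear and atomic scales.

Using λ = h/√(2mKE):

KE = 44888.2 eV = 7.192 × 10^-15 J

λ = h/√(2mKE)
λ = (6.626 × 10^-34 J·s) / √(2 × 3.34 × 10^-27 kg × 7.192 × 10^-15 J)
λ = 9.56 × 10^-14 m

Comparison:
- Atomic scale (10⁻¹⁰ m): λ is 0.00096× this size
- Nuclear scale (10⁻¹⁵ m): λ is 96× this size

The wavelength is between nuclear and atomic scales.

This wavelength is appropriate for probing atomic structure but too large for nuclear physics experiments.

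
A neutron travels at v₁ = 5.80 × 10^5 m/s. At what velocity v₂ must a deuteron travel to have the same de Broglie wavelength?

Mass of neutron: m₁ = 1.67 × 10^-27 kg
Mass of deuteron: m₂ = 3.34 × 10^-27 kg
v₂ = 2.90 × 10^5 m/s

For equal de Broglie wavelengths: λ₁ = λ₂

h/(m₁v₁) = h/(m₂v₂)
m₁v₁ = m₂v₂
v₂ = v₁ · (m₁/m₂)

v₂ = 5.80 × 10^5 m/s × (1.67 × 10^-27 kg / 3.34 × 10^-27 kg)
v₂ = 2.90 × 10^5 m/s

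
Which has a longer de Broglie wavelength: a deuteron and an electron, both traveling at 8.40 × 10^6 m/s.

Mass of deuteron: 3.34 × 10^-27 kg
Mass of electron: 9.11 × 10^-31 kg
The electron has the longer wavelength.

Using λ = h/(mv), since both particles have the same velocity, the wavelength depends only on mass.

For deuteron: λ₁ = h/(m₁v) = 2.36 × 10^-14 m
For electron: λ₂ = h/(m₂v) = 8.66 × 10^-11 m

Since λ ∝ 1/m at constant velocity, the lighter particle has the longer wavelength.

The electron has the longer de Broglie wavelength.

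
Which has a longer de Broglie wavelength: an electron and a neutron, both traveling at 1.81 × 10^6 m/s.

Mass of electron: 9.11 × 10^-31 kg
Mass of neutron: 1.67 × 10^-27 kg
The electron has the longer wavelength.

Using λ = h/(mv), since both particles have the same velocity, the wavelength depends only on mass.

For electron: λ₁ = h/(m₁v) = 4.02 × 10^-10 m
For neutron: λ₂ = h/(m₂v) = 2.19 × 10^-13 m

Since λ ∝ 1/m at constant velocity, the lighter particle has the longer wavelength.

The electron has the longer de Broglie wavelength.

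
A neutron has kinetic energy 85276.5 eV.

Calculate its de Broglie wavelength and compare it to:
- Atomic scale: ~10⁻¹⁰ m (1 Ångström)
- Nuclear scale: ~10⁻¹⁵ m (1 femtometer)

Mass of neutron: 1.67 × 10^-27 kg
λ = 9.81 × 10^-14 m, which is between nuclear and atomic scales.

Using λ = h/√(2mKE):

KE = 85276.5 eV = 1.366 × 10^-14 J

λ = h/√(2mKE)
λ = (6.626 × 10^-34 J·s) / √(2 × 1.67 × 10^-27 kg × 1.366 × 10^-14 J)
λ = 9.81 × 10^-14 m

Comparison:
- Atomic scale (10⁻¹⁰ m): λ is 0.00098× this size
- Nuclear scale (10⁻¹⁵ m): λ is 98× this size

The wavelength is between nuclear and atomic scales.

This wavelength is appropriate for probing atomic structure but too large for nuclear physics experiments.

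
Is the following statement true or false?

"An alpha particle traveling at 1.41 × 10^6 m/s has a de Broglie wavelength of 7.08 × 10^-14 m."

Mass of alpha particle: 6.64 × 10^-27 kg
True

The claim is correct.

Using λ = h/(mv):
λ = (6.626 × 10^-34 J·s) / (6.64 × 10^-27 kg × 1.41 × 10^6 m/s)
λ = 7.08 × 10^-14 m

This matches the claimed value.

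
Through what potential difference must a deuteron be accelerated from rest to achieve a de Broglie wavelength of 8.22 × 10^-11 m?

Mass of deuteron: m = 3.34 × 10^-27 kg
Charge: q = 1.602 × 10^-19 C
6.07 × 10^-2 V

From λ = h/√(2mqV), we solve for V:

λ² = h²/(2mqV)
V = h²/(2mqλ²)
V = (6.626 × 10^-34 J·s)² / (2 × 3.34 × 10^-27 kg × 1.602 × 10^-19 C × (8.22 × 10^-11 m)²)
V = 6.07 × 10^-2 V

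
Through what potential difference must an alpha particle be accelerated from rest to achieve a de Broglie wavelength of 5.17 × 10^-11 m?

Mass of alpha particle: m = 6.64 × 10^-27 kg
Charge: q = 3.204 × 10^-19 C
3.86 × 10^-2 V

From λ = h/√(2mqV), we solve for V:

λ² = h²/(2mqV)
V = h²/(2mqλ²)
V = (6.626 × 10^-34 J·s)² / (2 × 6.64 × 10^-27 kg × 3.204 × 10^-19 C × (5.17 × 10^-11 m)²)
V = 3.86 × 10^-2 V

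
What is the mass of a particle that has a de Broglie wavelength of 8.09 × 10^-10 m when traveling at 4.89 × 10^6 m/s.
1.67 × 10^-31 kg

From the de Broglie relation λ = h/(mv), we solve for m:

m = h/(λv)
m = (6.626 × 10^-34 J·s) / (8.09 × 10^-10 m × 4.89 × 10^6 m/s)
m = 1.67 × 10^-31 kg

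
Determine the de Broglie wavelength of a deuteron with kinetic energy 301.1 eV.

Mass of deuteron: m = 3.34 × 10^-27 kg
1.17 × 10^-12 m

Using λ = h/√(2mKE):

First convert KE to Joules: KE = 301.1 eV = 4.824 × 10^-17 J

λ = h/√(2mKE)
λ = (6.626 × 10^-34 J·s) / √(2 × 3.34 × 10^-27 kg × 4.824 × 10^-17 J)
λ = 1.17 × 10^-12 m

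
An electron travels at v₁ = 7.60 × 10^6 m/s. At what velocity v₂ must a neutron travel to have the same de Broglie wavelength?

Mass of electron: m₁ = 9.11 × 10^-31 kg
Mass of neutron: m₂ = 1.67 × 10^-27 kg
v₂ = 4.15 × 10^3 m/s

For equal de Broglie wavelengths: λ₁ = λ₂

h/(m₁v₁) = h/(m₂v₂)
m₁v₁ = m₂v₂
v₂ = v₁ · (m₁/m₂)

v₂ = 7.60 × 10^6 m/s × (9.11 × 10^-31 kg / 1.67 × 10^-27 kg)
v₂ = 4.15 × 10^3 m/s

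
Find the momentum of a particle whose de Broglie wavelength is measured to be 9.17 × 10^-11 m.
7.23 × 10^-24 kg·m/s

From the de Broglie relation λ = h/p, we solve for p:

p = h/λ
p = (6.626 × 10^-34 J·s) / (9.17 × 10^-11 m)
p = 7.23 × 10^-24 kg·m/s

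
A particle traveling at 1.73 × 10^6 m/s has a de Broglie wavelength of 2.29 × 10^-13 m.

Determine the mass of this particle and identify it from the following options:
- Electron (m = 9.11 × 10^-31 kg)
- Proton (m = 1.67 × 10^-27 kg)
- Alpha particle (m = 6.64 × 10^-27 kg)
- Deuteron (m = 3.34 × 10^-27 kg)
The particle is a proton.

From λ = h/(mv), solve for mass:

m = h/(λv)
m = (6.626 × 10^-34 J·s) / (2.29 × 10^-13 m × 1.73 × 10^6 m/s)
m = 1.67 × 10^-27 kg

Comparing with the listed masses, this is closest to a proton.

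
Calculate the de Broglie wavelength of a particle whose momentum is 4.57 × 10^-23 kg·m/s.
1.45 × 10^-11 m

Using the de Broglie relation λ = h/p:

λ = h/p
λ = (6.626 × 10^-34 J·s) / (4.57 × 10^-23 kg·m/s)
λ = 1.45 × 10^-11 m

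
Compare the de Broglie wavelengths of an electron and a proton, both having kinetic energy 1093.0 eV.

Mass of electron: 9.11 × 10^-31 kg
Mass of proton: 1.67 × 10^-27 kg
The electron has the longer wavelength.

Using λ = h/√(2mKE):

For electron: λ₁ = h/√(2m₁KE) = 3.71 × 10^-11 m
For proton: λ₂ = h/√(2m₂KE) = 8.66 × 10^-13 m

Since λ ∝ 1/√m at constant kinetic energy, the lighter particle has the longer wavelength.

The electron has the longer de Broglie wavelength.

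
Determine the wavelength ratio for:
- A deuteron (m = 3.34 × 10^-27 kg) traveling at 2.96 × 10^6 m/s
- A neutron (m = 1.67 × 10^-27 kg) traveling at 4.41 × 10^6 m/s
λ₁/λ₂ = 0.745

Using λ = h/(mv):

λ₁ = h/(m₁v₁) = 6.70 × 10^-14 m
λ₂ = h/(m₂v₂) = 9.00 × 10^-14 m

Ratio λ₁/λ₂ = (m₂v₂)/(m₁v₁)
         = (1.67 × 10^-27 kg × 4.41 × 10^6 m/s) / (3.34 × 10^-27 kg × 2.96 × 10^6 m/s)
         = 0.745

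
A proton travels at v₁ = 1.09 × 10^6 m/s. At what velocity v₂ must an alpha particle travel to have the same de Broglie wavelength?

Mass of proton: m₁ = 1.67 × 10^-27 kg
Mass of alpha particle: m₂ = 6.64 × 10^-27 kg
v₂ = 2.74 × 10^5 m/s

For equal de Broglie wavelengths: λ₁ = λ₂

h/(m₁v₁) = h/(m₂v₂)
m₁v₁ = m₂v₂
v₂ = v₁ · (m₁/m₂)

v₂ = 1.09 × 10^6 m/s × (1.67 × 10^-27 kg / 6.64 × 10^-27 kg)
v₂ = 2.74 × 10^5 m/s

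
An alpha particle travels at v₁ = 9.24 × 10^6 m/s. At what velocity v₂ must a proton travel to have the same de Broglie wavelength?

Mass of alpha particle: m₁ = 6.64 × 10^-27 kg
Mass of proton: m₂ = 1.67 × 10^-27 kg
v₂ = 3.67 × 10^7 m/s

For equal de Broglie wavelengths: λ₁ = λ₂

h/(m₁v₁) = h/(m₂v₂)
m₁v₁ = m₂v₂
v₂ = v₁ · (m₁/m₂)

v₂ = 9.24 × 10^6 m/s × (6.64 × 10^-27 kg / 1.67 × 10^-27 kg)
v₂ = 3.67 × 10^7 m/s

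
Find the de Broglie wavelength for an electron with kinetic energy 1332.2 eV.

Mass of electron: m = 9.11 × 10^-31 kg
3.36 × 10^-11 m

Using λ = h/√(2mKE):

First convert KE to Joules: KE = 1332.2 eV = 2.134 × 10^-16 J

λ = h/√(2mKE)
λ = (6.626 × 10^-34 J·s) / √(2 × 9.11 × 10^-31 kg × 2.134 × 10^-16 J)
λ = 3.36 × 10^-11 m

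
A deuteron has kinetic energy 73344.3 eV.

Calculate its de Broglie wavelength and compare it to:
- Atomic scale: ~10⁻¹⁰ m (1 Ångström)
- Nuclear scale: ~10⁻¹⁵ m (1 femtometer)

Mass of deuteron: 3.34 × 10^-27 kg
λ = 7.48 × 10^-14 m, which is between nuclear and atomic scales.

Using λ = h/√(2mKE):

KE = 73344.3 eV = 1.175 × 10^-14 J

λ = h/√(2mKE)
λ = (6.626 × 10^-34 J·s) / √(2 × 3.34 × 10^-27 kg × 1.175 × 10^-14 J)
λ = 7.48 × 10^-14 m

Comparison:
- Atomic scale (10⁻¹⁰ m): λ is 0.00075× this size
- Nuclear scale (10⁻¹⁵ m): λ is 75× this size

The wavelength is between nuclear and atomic scales.

This wavelength is appropriate for probing atomic structure but too large for nuclear physics experiments.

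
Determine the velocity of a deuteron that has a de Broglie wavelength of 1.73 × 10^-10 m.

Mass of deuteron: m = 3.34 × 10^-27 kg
1.15 × 10^3 m/s

From the de Broglie relation λ = h/(mv), we solve for v:

v = h/(mλ)
v = (6.626 × 10^-34 J·s) / (3.34 × 10^-27 kg × 1.73 × 10^-10 m)
v = 1.15 × 10^3 m/s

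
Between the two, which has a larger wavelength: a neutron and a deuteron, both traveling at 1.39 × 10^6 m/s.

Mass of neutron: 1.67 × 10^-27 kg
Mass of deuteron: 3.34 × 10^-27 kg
The neutron has the longer wavelength.

Using λ = h/(mv), since both particles have the same velocity, the wavelength depends only on mass.

For neutron: λ₁ = h/(m₁v) = 2.85 × 10^-13 m
For deuteron: λ₂ = h/(m₂v) = 1.43 × 10^-13 m

Since λ ∝ 1/m at constant velocity, the lighter particle has the longer wavelength.

The neutron has the longer de Broglie wavelength.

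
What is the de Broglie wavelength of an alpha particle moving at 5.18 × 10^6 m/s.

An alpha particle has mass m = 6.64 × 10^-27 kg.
1.93 × 10^-14 m

Using the de Broglie relation λ = h/(mv):

λ = h/(mv)
λ = (6.626 × 10^-34 J·s) / (6.64 × 10^-27 kg × 5.18 × 10^6 m/s)
λ = 1.93 × 10^-14 m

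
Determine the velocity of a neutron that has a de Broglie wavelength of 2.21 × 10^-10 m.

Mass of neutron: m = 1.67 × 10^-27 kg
1.80 × 10^3 m/s

From the de Broglie relation λ = h/(mv), we solve for v:

v = h/(mλ)
v = (6.626 × 10^-34 J·s) / (1.67 × 10^-27 kg × 2.21 × 10^-10 m)
v = 1.80 × 10^3 m/s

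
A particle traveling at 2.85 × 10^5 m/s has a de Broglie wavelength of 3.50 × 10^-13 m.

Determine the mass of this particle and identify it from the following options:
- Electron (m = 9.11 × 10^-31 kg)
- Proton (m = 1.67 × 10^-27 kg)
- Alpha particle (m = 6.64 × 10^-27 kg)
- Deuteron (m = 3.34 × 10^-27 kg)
The particle is an alpha particle.

From λ = h/(mv), solve for mass:

m = h/(λv)
m = (6.626 × 10^-34 J·s) / (3.50 × 10^-13 m × 2.85 × 10^5 m/s)
m = 6.64 × 10^-27 kg

Comparing with the listed masses, this is closest to an alpha particle.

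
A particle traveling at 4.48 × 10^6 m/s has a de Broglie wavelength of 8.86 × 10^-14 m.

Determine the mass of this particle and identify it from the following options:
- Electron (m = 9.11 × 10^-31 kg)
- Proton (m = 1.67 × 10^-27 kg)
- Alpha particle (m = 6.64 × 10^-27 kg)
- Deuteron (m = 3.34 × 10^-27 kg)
The particle is a proton.

From λ = h/(mv), solve for mass:

m = h/(λv)
m = (6.626 × 10^-34 J·s) / (8.86 × 10^-14 m × 4.48 × 10^6 m/s)
m = 1.67 × 10^-27 kg

Comparing with the listed masses, this is closest to a proton.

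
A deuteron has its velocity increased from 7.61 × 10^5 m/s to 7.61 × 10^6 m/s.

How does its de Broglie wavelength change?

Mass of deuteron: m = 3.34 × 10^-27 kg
The wavelength decreases by a factor of 10.

Using λ = h/(mv):

Initial wavelength: λ₁ = h/(mv₁) = 2.61 × 10^-13 m
Final wavelength: λ₂ = h/(mv₂) = 2.61 × 10^-14 m

Since λ ∝ 1/v, when velocity increases by a factor of 10, the wavelength decreases by a factor of 10.

λ₂/λ₁ = v₁/v₂ = 1/10

The wavelength decreases by a factor of 10.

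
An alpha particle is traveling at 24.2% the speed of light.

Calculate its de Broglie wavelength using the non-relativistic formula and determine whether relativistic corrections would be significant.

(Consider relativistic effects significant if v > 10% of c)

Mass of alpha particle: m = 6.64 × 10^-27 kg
Yes, relativistic corrections are needed.

Using the non-relativistic de Broglie formula λ = h/(mv):

v = 24.2% × c = 7.255 × 10^7 m/s

λ = h/(mv)
λ = (6.626 × 10^-34 J·s) / (6.64 × 10^-27 kg × 7.255 × 10^7 m/s)
λ = 1.38 × 10^-15 m

Since v = 24.2% of c > 10% of c, relativistic corrections ARE significant and the actual wavelength would differ from this non-relativistic estimate.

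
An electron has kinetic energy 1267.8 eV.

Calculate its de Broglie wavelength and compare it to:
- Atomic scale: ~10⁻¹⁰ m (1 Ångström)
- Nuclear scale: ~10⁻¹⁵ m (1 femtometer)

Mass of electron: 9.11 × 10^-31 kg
λ = 3.44 × 10^-11 m, which is between nuclear and atomic scales.

Using λ = h/√(2mKE):

KE = 1267.8 eV = 2.031 × 10^-16 J

λ = h/√(2mKE)
λ = (6.626 × 10^-34 J·s) / √(2 × 9.11 × 10^-31 kg × 2.031 × 10^-16 J)
λ = 3.44 × 10^-11 m

Comparison:
- Atomic scale (10⁻¹⁰ m): λ is 0.34× this size
- Nuclear scale (10⁻¹⁵ m): λ is 3.4e+04× this size

The wavelength is between nuclear and atomic scales.

This wavelength is appropriate for probing atomic structure but too large for nuclear physics experiments.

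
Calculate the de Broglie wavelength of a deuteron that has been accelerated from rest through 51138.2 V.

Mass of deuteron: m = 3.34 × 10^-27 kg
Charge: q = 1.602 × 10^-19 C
8.96 × 10^-14 m

When a particle is accelerated through voltage V, it gains kinetic energy KE = qV.

The de Broglie wavelength is then λ = h/√(2mqV):

λ = h/√(2mqV)
λ = (6.626 × 10^-34 J·s) / √(2 × 3.34 × 10^-27 kg × 1.602 × 10^-19 C × 51138.2 V)
λ = 8.96 × 10^-14 m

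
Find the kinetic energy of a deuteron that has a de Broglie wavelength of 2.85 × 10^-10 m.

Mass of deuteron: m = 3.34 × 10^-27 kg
8.09 × 10^-22 J (or 5.05 × 10^-3 eV)

From λ = h/√(2mKE), we solve for KE:

λ² = h²/(2mKE)
KE = h²/(2mλ²)
KE = (6.626 × 10^-34 J·s)² / (2 × 3.34 × 10^-27 kg × (2.85 × 10^-10 m)²)
KE = 8.09 × 10^-22 J
KE = 5.05 × 10^-3 eV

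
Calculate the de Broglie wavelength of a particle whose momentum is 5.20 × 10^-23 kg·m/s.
1.27 × 10^-11 m

Using the de Broglie relation λ = h/p:

λ = h/p
λ = (6.626 × 10^-34 J·s) / (5.20 × 10^-23 kg·m/s)
λ = 1.27 × 10^-11 m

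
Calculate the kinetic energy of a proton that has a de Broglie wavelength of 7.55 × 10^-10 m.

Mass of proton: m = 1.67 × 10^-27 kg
2.31 × 10^-22 J (or 1.44 × 10^-3 eV)

From λ = h/√(2mKE), we solve for KE:

λ² = h²/(2mKE)
KE = h²/(2mλ²)
KE = (6.626 × 10^-34 J·s)² / (2 × 1.67 × 10^-27 kg × (7.55 × 10^-10 m)²)
KE = 2.31 × 10^-22 J
KE = 1.44 × 10^-3 eV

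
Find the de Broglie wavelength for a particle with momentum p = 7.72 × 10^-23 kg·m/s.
8.58 × 10^-12 m

Using the de Broglie relation λ = h/p:

λ = h/p
λ = (6.626 × 10^-34 J·s) / (7.72 × 10^-23 kg·m/s)
λ = 8.58 × 10^-12 m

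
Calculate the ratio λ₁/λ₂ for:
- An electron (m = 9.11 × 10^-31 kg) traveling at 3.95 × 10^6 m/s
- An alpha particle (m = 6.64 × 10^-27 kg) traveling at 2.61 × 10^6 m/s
λ₁/λ₂ = 4.82 × 10^3

Using λ = h/(mv):

λ₁ = h/(m₁v₁) = 1.84 × 10^-10 m
λ₂ = h/(m₂v₂) = 3.82 × 10^-14 m

Ratio λ₁/λ₂ = (m₂v₂)/(m₁v₁)
         = (6.64 × 10^-27 kg × 2.61 × 10^6 m/s) / (9.11 × 10^-31 kg × 3.95 × 10^6 m/s)
         = 4.82 × 10^3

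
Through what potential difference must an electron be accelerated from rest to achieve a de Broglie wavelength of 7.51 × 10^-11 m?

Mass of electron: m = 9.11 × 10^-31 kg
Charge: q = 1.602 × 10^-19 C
267 V

From λ = h/√(2mqV), we solve for V:

λ² = h²/(2mqV)
V = h²/(2mqλ²)
V = (6.626 × 10^-34 J·s)² / (2 × 9.11 × 10^-31 kg × 1.602 × 10^-19 C × (7.51 × 10^-11 m)²)
V = 267 V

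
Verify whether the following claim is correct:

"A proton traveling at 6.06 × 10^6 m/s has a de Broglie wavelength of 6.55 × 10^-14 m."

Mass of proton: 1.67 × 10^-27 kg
True

The claim is correct.

Using λ = h/(mv):
λ = (6.626 × 10^-34 J·s) / (1.67 × 10^-27 kg × 6.06 × 10^6 m/s)
λ = 6.55 × 10^-14 m

This matches the claimed value.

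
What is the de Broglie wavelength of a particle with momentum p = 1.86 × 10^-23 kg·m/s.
3.56 × 10^-11 m

Using the de Broglie relation λ = h/p:

λ = h/p
λ = (6.626 × 10^-34 J·s) / (1.86 × 10^-23 kg·m/s)
λ = 3.56 × 10^-11 m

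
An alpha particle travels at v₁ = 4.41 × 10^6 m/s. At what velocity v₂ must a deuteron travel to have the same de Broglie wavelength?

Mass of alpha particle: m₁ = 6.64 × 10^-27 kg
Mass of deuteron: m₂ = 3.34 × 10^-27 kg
v₂ = 8.77 × 10^6 m/s

For equal de Broglie wavelengths: λ₁ = λ₂

h/(m₁v₁) = h/(m₂v₂)
m₁v₁ = m₂v₂
v₂ = v₁ · (m₁/m₂)

v₂ = 4.41 × 10^6 m/s × (6.64 × 10^-27 kg / 3.34 × 10^-27 kg)
v₂ = 8.77 × 10^6 m/s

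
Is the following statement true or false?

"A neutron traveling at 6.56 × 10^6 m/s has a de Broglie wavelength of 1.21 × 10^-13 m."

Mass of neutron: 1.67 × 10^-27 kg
False

The claim is incorrect.

Using λ = h/(mv):
λ = (6.626 × 10^-34 J·s) / (1.67 × 10^-27 kg × 6.56 × 10^6 m/s)
λ = 6.05 × 10^-14 m

The actual wavelength differs from the claimed 1.21 × 10^-13 m.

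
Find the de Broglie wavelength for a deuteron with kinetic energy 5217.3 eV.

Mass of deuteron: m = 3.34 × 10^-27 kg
2.80 × 10^-13 m

Using λ = h/√(2mKE):

First convert KE to Joules: KE = 5217.3 eV = 8.359 × 10^-16 J

λ = h/√(2mKE)
λ = (6.626 × 10^-34 J·s) / √(2 × 3.34 × 10^-27 kg × 8.359 × 10^-16 J)
λ = 2.80 × 10^-13 m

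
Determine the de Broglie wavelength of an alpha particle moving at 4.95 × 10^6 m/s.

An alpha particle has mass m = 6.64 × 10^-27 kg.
2.02 × 10^-14 m

Using the de Broglie relation λ = h/(mv):

λ = h/(mv)
λ = (6.626 × 10^-34 J·s) / (6.64 × 10^-27 kg × 4.95 × 10^6 m/s)
λ = 2.02 × 10^-14 m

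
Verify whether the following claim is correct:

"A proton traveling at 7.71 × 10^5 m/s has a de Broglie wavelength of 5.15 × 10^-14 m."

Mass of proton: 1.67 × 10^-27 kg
False

The claim is incorrect.

Using λ = h/(mv):
λ = (6.626 × 10^-34 J·s) / (1.67 × 10^-27 kg × 7.71 × 10^5 m/s)
λ = 5.15 × 10^-13 m

The actual wavelength differs from the claimed 5.15 × 10^-14 m.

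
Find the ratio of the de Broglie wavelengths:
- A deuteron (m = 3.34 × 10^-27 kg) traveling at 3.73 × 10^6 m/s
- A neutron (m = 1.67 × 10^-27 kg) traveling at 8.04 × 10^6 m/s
λ₁/λ₂ = 1.08

Using λ = h/(mv):

λ₁ = h/(m₁v₁) = 5.32 × 10^-14 m
λ₂ = h/(m₂v₂) = 4.93 × 10^-14 m

Ratio λ₁/λ₂ = (m₂v₂)/(m₁v₁)
         = (1.67 × 10^-27 kg × 8.04 × 10^6 m/s) / (3.34 × 10^-27 kg × 3.73 × 10^6 m/s)
         = 1.08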